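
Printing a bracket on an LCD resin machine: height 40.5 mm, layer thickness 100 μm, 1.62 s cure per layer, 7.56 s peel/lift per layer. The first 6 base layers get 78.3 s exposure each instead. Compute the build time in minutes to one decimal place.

69.6 minutes

Layers = ⌈40.5/0.1⌉ = 405.
Bottom layers = 6 × (78.3 + 7.56), so 515.16 s.
Regular layers = 399 × (1.62 + 7.56), so 3662.82 s.
Sum: 515.16 + 3662.82 = 4177.98 s → 69.6 minutes.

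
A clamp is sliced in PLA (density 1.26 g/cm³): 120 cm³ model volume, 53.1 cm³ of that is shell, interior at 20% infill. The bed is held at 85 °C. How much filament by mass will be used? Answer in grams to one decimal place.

83.8 g

Volume inside the shell = 120 − 53.1, so 66.9 cm³.
Deposited infill = 0.20 × 66.9, so 13.38 cm³.
Total printed volume: 53.1 + 13.38 → 66.48 cm³.
Mass = 66.48 × 1.26 = 83.7648 g.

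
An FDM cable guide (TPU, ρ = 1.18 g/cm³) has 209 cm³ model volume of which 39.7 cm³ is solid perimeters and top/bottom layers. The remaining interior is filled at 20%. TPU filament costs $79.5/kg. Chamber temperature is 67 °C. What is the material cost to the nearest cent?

Infill region = 209 − 39.7 = 169.3 cm³.
Deposited infill = 0.20 × 169.3 = 33.86 cm³.
Deposited volume = 39.7 + 33.86, so 73.56 cm³.
Mass = 73.56 × 1.18 = 86.8008 g.
At $79.5/kg: 86.8008/1000 × 79.5 = $6.90.

$6.90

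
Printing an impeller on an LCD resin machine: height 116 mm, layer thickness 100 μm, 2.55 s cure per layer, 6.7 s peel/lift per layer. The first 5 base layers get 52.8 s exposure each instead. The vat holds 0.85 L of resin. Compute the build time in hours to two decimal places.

Number of layers: 116 / 0.1 → 1160 (rounded up).
Burn-in layers = 5 × (52.8 + 6.7) = 297.5 s.
Normal layers = 1155 × (2.55 + 6.7) = 10683.75 s.
Sum: 297.5 + 10683.75 = 10981.25 s → 3.05 hours.

3.05 hours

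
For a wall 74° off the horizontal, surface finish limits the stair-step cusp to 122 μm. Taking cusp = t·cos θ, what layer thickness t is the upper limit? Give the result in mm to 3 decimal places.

cos(74°) = 0.2756; t_max = 0.122/0.2756 = 0.443 mm.

0.443 mm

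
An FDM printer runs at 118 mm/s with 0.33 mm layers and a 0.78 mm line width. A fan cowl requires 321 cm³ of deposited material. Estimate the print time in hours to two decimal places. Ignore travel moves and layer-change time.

2.94 hours

Extrusion cross-section = 0.33 × 0.78, so 0.2574 mm².
Path length: 321000 mm³ / 0.2574 mm² → 1247086.2 mm.
Extrusion time: 1247086.2 / 118 → 10568.5 s.
10568.5 s = 2.94 hours.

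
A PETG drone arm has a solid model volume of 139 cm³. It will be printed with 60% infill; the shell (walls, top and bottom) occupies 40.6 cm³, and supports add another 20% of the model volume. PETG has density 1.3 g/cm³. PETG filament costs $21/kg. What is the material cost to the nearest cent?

Infill region = 139 − 40.6, so 98.4 cm³.
Infill deposited = 0.60 × 98.4, so 59.04 cm³.
Support = 0.20 × 139 = 27.8 cm³.
Total extruded: 40.6 + 59.04 + 27.8 → 127.44 cm³.
Mass: 127.44 × 1.3 → 165.672 g.
At $21/kg: 165.672/1000 × 21 = $3.48.

$3.48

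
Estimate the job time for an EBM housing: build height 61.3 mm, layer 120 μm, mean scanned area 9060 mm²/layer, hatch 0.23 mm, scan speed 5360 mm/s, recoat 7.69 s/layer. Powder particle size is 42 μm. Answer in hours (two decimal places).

Layers = ⌈61.3/0.12⌉ = 511.
Hatch length per layer = 9060 / 0.23, so 39391.3 mm.
Per-layer scan time: 39391.3 / 5360 → 7.3491 s.
Per-layer time = 7.3491 + 7.69, so 15.0391 s.
511 layers × 15.0391 s/layer = 7684.9801 s, i.e. 2.13 hours.

2.13 hours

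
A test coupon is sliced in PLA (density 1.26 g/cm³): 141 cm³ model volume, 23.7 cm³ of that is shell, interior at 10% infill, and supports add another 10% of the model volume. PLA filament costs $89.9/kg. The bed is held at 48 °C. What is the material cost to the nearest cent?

$5.61

Infill region = 141 − 23.7, so 117.3 cm³.
Infill deposited = 0.10 × 117.3 = 11.73 cm³.
Support = 0.10 × 141 = 14.1 cm³.
Deposited volume: 23.7 + 11.73 + 14.1 → 49.53 cm³.
Mass = 49.53 × 1.26, so 62.4078 g.
Cost = 62.4078 g / 1000 × $89.9/kg = $5.61.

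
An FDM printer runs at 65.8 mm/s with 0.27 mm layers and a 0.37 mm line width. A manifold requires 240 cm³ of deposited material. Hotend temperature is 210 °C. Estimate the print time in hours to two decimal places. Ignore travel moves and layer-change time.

10.14 hours

Line area: 0.27 × 0.37 → 0.0999 mm².
Total extruded path = 240000/0.0999 = 2402402.4 mm.
Time extruding = 2402402.4 / 65.8 = 36510.7 s.
That's 36510.7 s → 10.14 hours.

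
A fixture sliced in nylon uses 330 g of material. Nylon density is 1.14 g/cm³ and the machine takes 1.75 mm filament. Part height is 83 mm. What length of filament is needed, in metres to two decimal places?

Volume = 330 g / 1.14 g·cm⁻³ = 289.4737 cm³ = 289473.7 mm³.
A = π r² = π × 0.875² = 2.4053 mm².
Length = 289473.7 / 2.4053 = 120348.27 mm = 120.35 m.

120.35 m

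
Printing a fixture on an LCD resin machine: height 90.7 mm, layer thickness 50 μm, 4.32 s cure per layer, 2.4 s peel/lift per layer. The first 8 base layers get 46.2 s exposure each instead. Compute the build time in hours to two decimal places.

Layer count = ceil(90.7 / 0.05) = 1814.
Base layers = 8 × (46.2 + 2.4), so 388.8 s.
Remaining layers = 1806 × (4.32 + 2.4) = 12136.32 s.
Sum: 388.8 + 12136.32 = 12525.12 s → 3.48 hours.

3.48 hours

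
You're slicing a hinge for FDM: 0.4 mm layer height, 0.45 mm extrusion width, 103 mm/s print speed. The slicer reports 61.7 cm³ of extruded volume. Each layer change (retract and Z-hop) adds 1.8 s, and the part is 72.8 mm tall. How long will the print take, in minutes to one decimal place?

Extrusion cross-section = 0.4 × 0.45 = 0.18 mm².
Path length: 61700 mm³ / 0.18 mm² → 342777.8 mm.
Extrusion time = 342777.8 / 103 = 3327.9 s.
Number of layers: 72.8 / 0.4 → 182 (rounded up).
Z-hop total = 182 × 1.8, so 327.6 s.
Altogether 3327.9 + 327.6 = 3655.5 s, i.e. 60.9 minutes.

60.9 minutes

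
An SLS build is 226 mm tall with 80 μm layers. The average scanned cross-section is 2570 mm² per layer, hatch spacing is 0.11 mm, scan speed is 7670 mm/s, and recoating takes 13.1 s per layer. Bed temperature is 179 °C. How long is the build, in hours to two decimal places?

Number of layers: 226 / 0.08 → 2825 (rounded up).
Hatch length per layer = 2570 / 0.11 = 23363.6 mm.
Per-layer scan time = 23363.6 / 7670, so 3.0461 s.
Per-layer time = 3.0461 + 13.1 = 16.1461 s.
2825 layers × 16.1461 s/layer = 45612.7325 s, i.e. 12.67 hours.

12.67 hours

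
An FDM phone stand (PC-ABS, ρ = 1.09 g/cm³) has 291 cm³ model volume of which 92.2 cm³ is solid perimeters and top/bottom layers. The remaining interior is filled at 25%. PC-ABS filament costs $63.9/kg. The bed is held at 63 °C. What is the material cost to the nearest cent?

Volume inside the shell = 291 − 92.2 = 198.8 cm³.
Infill deposited = 0.25 × 198.8, so 49.7 cm³.
Total extruded = 92.2 + 49.7 = 141.9 cm³.
Mass = 141.9 × 1.09 = 154.671 g.
Cost = 154.671 g / 1000 × $63.9/kg = $9.88.

$9.88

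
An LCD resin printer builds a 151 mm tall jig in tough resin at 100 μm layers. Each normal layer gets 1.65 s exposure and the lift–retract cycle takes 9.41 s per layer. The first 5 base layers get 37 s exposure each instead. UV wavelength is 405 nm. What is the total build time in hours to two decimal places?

Layers = ⌈151/0.1⌉ = 1510.
Bottom layers = 5 × (37 + 9.41), so 232.05 s.
Remaining layers: 1505 × (1.65 + 9.41) → 16645.3 s.
Sum: 232.05 + 16645.3 = 16877.35 s → 4.69 hours.

4.69 hours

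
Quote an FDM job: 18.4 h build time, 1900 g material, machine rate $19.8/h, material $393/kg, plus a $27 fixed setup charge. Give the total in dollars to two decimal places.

Machine-time cost = 19.8 × 18.4, so $364.32.
Material cost = 393 × 1900/1000 = $746.70.
Total = 364.32 + 746.70 + 27 = $1138.02.

$1138.02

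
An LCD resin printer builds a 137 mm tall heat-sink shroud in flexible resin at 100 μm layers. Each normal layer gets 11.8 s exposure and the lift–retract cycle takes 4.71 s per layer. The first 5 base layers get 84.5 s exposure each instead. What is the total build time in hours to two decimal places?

Layer count = ceil(137 / 0.1) = 1370.
Burn-in layers: 5 × (84.5 + 4.71) → 446.05 s.
Regular layers = 1365 × (11.8 + 4.71) = 22536.15 s.
Total = 446.05 + 22536.15 = 22982.2 s = 6.38 hours.

6.38 hours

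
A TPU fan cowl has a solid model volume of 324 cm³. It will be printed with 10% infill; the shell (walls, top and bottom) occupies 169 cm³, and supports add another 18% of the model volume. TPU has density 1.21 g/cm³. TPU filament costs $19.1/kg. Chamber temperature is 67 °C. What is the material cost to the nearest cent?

$5.61

Volume inside the shell = 324 − 169 = 155 cm³.
Infill deposited: 0.10 × 155 → 15.5 cm³.
Support: 0.18 × 324 → 58.32 cm³.
Total printed volume = 169 + 15.5 + 58.32 = 242.82 cm³.
Mass = 242.82 × 1.21 = 293.8122 g.
Cost = 293.8122 g / 1000 × $19.1/kg = $5.61.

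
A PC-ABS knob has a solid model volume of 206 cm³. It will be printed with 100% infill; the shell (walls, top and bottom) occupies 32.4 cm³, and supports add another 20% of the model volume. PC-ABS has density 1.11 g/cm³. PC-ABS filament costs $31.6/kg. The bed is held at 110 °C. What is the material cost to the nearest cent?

$8.67

Volume inside the shell: 206 − 32.4 → 173.6 cm³.
Infill deposited: 1.00 × 173.6 → 173.6 cm³.
Support = 0.20 × 206, so 41.2 cm³.
Total printed volume = 32.4 + 173.6 + 41.2 = 247.2 cm³.
Mass = 247.2 × 1.11, so 274.392 g.
At $31.6/kg: 274.392/1000 × 31.6 = $8.67.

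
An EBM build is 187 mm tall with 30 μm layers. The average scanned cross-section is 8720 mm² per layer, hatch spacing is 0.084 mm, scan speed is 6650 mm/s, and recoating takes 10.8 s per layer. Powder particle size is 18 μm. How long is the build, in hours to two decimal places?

Layer count = ceil(187 / 0.03) = 6234.
Hatch length per layer = 8720 / 0.084 = 103809.5 mm.
Scan time per layer = 103809.5 / 6650 = 15.6105 s.
Time per layer = 15.6105 + 10.8 = 26.4105 s.
6234 layers × 26.4105 s/layer = 164643.057 s, i.e. 45.73 hours.

45.73 hours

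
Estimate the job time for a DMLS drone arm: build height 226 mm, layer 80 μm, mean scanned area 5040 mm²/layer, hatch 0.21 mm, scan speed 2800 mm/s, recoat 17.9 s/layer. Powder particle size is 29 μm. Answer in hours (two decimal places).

Layers = ⌈226/0.08⌉ = 2825.
Hatch length per layer = 5040 / 0.21 = 24000 mm.
Laser time per layer: 24000 / 2800 → 8.5714 s.
Layer cycle = 8.5714 + 17.9 = 26.4714 s.
Build time = 2825 × 26.4714 = 74781.705 s = 20.77 hours.

20.77 hours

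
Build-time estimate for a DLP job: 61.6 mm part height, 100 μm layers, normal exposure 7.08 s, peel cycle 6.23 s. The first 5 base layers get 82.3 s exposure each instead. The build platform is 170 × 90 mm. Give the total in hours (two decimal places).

2.38 hours

Layers = ⌈61.6/0.1⌉ = 616.
Burn-in layers: 5 × (82.3 + 6.23) → 442.65 s.
Remaining layers = 611 × (7.08 + 6.23) = 8132.41 s.
Total = 442.65 + 8132.41 = 8575.06 s = 2.38 hours.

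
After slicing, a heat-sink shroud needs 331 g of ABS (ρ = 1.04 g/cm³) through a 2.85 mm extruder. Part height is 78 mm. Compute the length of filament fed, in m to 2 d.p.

49.89 m

Extruded volume: 331/1.04 = 318.2692 cm³ (318269.2 mm³).
A = π r² = π × 1.425² = 6.3794 mm².
L = V/A = 318269.2/6.3794 = 49890.15 mm → 49.89 m.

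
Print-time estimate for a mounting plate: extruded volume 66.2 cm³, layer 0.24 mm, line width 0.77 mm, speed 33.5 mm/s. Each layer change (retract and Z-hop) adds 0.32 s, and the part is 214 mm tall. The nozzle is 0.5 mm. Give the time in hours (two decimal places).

Bead cross-section = 0.24 × 0.77, so 0.1848 mm².
Total extruded path = 66200/0.1848 = 358225.1 mm.
Print-move time = 358225.1 / 33.5 = 10693.3 s.
Layers = ⌈214/0.24⌉ = 892.
Z-hop total = 892 × 0.32, so 285.44 s.
Altogether 10693.3 + 285.44 = 10978.74 s, i.e. 3.05 hours.

3.05 hours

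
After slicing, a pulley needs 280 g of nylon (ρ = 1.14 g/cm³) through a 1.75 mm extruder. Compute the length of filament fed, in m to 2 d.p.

Extruded volume: 280/1.14 = 245.614 cm³ (245614 mm³).
A = π r² = π × 0.875² = 2.4053 mm².
L = V/A = 245614/2.4053 = 102113.67 mm → 102.11 m.

102.11 m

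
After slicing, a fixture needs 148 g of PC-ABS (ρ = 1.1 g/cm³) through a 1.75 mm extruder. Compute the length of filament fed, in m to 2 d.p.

55.94 m

Extruded volume: 148/1.1 = 134.5455 cm³ (134545.5 mm³).
Filament cross-section = π × (1.75/2)² = 2.4053 mm².
L = V/A = 134545.5/2.4053 = 55937.1 mm → 55.94 m.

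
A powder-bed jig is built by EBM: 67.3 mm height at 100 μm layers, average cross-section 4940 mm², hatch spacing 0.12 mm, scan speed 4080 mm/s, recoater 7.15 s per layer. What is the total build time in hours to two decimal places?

3.22 hours

Number of layers: 67.3 / 0.1 → 673 (rounded up).
Per-layer scan distance = 4940 / 0.12, so 41166.7 mm.
Per-layer scan time = 41166.7 / 4080 = 10.0899 s.
Layer cycle: 10.0899 + 7.15 → 17.2399 s.
Total: 673 × 17.2399 s = 11602.4527 s → 3.22 hours.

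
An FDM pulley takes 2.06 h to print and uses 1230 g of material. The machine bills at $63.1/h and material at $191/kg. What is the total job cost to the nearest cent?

$364.92

Machine cost = 63.1 × 2.06 = $129.986.
Feedstock cost = 191 × 1230/1000, so $234.93.
Total = 129.986 + 234.93 = 364.916 ≈ $364.92.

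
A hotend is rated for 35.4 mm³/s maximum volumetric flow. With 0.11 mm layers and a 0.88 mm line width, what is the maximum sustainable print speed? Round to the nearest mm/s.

Bead cross-section = 0.11 × 0.88, so 0.0968 mm².
Max speed = 35.4 / 0.0968 = 365.70 ≈ 366 mm/s.

366 mm/s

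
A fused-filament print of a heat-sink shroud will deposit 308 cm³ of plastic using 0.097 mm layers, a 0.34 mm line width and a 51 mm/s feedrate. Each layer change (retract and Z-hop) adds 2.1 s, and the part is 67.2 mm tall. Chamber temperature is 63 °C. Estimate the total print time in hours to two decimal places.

Line area: 0.097 × 0.34 → 0.03298 mm².
Toolpath length = 308 cm³ / 0.03298 mm² = 308000 / 0.03298 = 9338993.3 mm.
Print-move time: 9338993.3 / 51 → 183117.5 s.
Number of layers: 67.2 / 0.097 → 693 (rounded up).
Z-hop total = 693 × 2.1, so 1455.3 s.
Total = 183117.5 + 1455.3 = 184572.8 s = 51.27 hours.

51.27 hours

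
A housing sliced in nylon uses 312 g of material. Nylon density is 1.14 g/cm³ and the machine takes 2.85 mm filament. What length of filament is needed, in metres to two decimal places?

42.90 m

Extruded volume: 312/1.14 = 273.6842 cm³ (273684.2 mm³).
Cross-section of 2.85 mm filament: π·(2.85/2)² = 6.3794 mm².
L = V/A = 273684.2/6.3794 = 42901.24 mm → 42.90 m.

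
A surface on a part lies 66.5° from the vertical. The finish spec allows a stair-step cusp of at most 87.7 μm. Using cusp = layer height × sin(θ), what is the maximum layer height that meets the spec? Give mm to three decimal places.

0.096 mm

sin(66.5°) = 0.9171; t_max = 0.0877/0.9171 = 0.096 mm.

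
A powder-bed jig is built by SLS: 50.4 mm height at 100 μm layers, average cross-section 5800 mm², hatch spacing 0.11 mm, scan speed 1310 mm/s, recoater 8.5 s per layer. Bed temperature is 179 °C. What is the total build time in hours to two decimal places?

Layers = ⌈50.4/0.1⌉ = 504.
Per-layer scan distance = 5800 / 0.11, so 52727.3 mm.
Per-layer scan time = 52727.3 / 1310 = 40.2498 s.
Per-layer time = 40.2498 + 8.5 = 48.7498 s.
Build time = 504 × 48.7498 = 24569.8992 s = 6.82 hours.

6.82 hours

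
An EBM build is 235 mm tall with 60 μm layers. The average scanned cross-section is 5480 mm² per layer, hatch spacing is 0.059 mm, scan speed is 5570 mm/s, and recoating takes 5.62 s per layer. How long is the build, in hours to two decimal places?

24.26 hours

Layers = ⌈235/0.06⌉ = 3917.
Per-layer scan distance: 5480 / 0.059 → 92881.4 mm.
Scan time per layer: 92881.4 / 5570 → 16.6753 s.
Per-layer time = 16.6753 + 5.62, so 22.2953 s.
Build time = 3917 × 22.2953 = 87330.6901 s = 24.26 hours.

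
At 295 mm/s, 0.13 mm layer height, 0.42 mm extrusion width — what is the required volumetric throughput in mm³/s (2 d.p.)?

A = 0.13 × 0.42, so 0.0546 mm².
Q = v·A = 295 × 0.0546 = 16.11 mm³/s.

16.11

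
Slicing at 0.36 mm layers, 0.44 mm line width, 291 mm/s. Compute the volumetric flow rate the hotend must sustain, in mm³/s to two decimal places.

A = 0.36 × 0.44, so 0.1584 mm².
Volumetric flow = 291 × 0.1584 = 46.09 mm³/s.

46.09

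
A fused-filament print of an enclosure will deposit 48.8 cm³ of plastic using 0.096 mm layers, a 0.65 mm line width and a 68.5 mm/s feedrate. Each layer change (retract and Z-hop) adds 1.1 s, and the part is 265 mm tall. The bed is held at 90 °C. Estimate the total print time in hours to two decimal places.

4.01 hours

Extrusion cross-section: 0.096 × 0.65 → 0.0624 mm².
Path length: 48800 mm³ / 0.0624 mm² → 782051.3 mm.
Extrusion time: 782051.3 / 68.5 → 11416.8 s.
Layers = ⌈265/0.096⌉ = 2761.
Non-print overhead = 2761 × 1.1 = 3037.1 s.
Total = 11416.8 + 3037.1 = 14453.9 s = 4.01 hours.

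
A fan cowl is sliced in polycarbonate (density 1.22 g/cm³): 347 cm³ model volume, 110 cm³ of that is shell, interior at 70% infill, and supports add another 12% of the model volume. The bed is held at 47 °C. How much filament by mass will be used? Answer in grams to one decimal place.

387.4 g

Infill region = 347 − 110 = 237 cm³.
Infill deposited: 0.70 × 237 → 165.9 cm³.
Support = 0.12 × 347, so 41.64 cm³.
Deposited volume = 110 + 165.9 + 41.64 = 317.54 cm³.
Mass = 317.54 × 1.22, so 387.3988 g.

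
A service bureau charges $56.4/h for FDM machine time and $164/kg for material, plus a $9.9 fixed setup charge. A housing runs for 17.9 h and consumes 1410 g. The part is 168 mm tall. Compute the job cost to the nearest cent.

Machine-time cost = 56.4 × 17.9, so $1009.56.
Feedstock cost: 164 × 1410/1000 → $231.24.
Total = 1009.56 + 231.24 + 9.9 = $1250.70.

$1250.70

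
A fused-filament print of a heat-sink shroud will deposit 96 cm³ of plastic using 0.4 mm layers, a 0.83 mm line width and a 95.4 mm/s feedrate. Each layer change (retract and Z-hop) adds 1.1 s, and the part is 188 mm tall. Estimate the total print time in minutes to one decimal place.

59.1 minutes

Line area = 0.4 × 0.83 = 0.332 mm².
Total extruded path = 96000/0.332 = 289156.6 mm.
Print-move time = 289156.6 / 95.4, so 3031 s.
Layers = ⌈188/0.4⌉ = 470.
Non-print overhead = 470 × 1.1 = 517 s.
Total = 3031 + 517 = 3548 s = 59.1 minutes.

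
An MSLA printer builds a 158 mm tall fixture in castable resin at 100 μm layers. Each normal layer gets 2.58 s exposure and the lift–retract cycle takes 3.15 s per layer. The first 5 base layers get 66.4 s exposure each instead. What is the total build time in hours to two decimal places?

Layer count = ceil(158 / 0.1) = 1580.
Burn-in layers = 5 × (66.4 + 3.15) = 347.75 s.
Normal layers = 1575 × (2.58 + 3.15) = 9024.75 s.
Total = 347.75 + 9024.75 = 9372.5 s = 2.60 hours.

2.60 hours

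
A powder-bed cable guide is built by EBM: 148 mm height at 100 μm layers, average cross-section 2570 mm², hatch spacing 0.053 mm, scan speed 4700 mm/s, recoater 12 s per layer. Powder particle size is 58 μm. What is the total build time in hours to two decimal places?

Number of layers: 148 / 0.1 → 1480 (rounded up).
Per-layer scan distance: 2570 / 0.053 → 48490.6 mm.
Per-layer scan time = 48490.6 / 4700, so 10.3171 s.
Layer cycle = 10.3171 + 12 = 22.3171 s.
1480 layers × 22.3171 s/layer = 33029.308 s, i.e. 9.17 hours.

9.17 hours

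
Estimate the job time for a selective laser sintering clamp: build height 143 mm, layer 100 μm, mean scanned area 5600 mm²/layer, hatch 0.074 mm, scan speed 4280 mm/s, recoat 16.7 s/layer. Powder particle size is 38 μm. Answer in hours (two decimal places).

Layer count = ceil(143 / 0.1) = 1430.
Per-layer scan distance: 5600 / 0.074 → 75675.7 mm.
Per-layer scan time: 75675.7 / 4280 → 17.6812 s.
Per-layer time = 17.6812 + 16.7 = 34.3812 s.
Total: 1430 × 34.3812 s = 49165.116 s → 13.66 hours.

13.66 hours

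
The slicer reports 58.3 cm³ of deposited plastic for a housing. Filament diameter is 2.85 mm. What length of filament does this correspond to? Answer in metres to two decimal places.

9.14 m

A = π r² = π × 1.425² = 6.3794 mm².
Length = 58.3 cm³ / 6.3794 mm² = 58300 / 6.3794 = 9138.79 mm = 9.14 m.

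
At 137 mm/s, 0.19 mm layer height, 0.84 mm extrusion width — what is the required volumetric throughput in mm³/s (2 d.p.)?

Extrusion cross-section = 0.19 × 0.84 = 0.1596 mm².
Q = v·A = 137 × 0.1596 = 21.87 mm³/s.

21.87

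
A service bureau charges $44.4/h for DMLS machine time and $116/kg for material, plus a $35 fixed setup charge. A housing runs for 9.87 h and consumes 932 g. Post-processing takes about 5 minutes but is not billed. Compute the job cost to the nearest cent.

Machine-time cost = 44.4 × 9.87, so $438.228.
Material cost = 116 × 932/1000 = $108.112.
Total = 438.228 + 108.112 + 35 = $581.34.

$581.34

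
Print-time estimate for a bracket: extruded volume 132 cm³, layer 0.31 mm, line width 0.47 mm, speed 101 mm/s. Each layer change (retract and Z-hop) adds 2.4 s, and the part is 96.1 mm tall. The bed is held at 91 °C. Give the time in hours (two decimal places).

Line area = 0.31 × 0.47 = 0.1457 mm².
Path length: 132000 mm³ / 0.1457 mm² → 905971.2 mm.
Print-move time = 905971.2 / 101, so 8970 s.
Layers = ⌈96.1/0.31⌉ = 310.
Layer-change overhead = 310 × 2.4 = 744 s.
Total = 8970 + 744 = 9714 s = 2.70 hours.

2.70 hours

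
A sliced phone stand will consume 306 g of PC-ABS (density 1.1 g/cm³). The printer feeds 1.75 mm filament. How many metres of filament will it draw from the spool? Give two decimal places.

Volume = 306 g / 1.1 g·cm⁻³ = 278.1818 cm³ = 278181.8 mm³.
A = π r² = π × 0.875² = 2.4053 mm².
L = V/A = 278181.8/2.4053 = 115653.68 mm → 115.65 m.

115.65 m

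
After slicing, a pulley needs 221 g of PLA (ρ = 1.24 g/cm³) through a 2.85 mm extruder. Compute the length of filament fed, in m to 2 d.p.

Extruded volume: 221/1.24 = 178.2258 cm³ (178225.8 mm³).
Cross-section of 2.85 mm filament: π·(2.85/2)² = 6.3794 mm².
Length = 178225.8 / 6.3794 = 27937.71 mm = 27.94 m.

27.94 m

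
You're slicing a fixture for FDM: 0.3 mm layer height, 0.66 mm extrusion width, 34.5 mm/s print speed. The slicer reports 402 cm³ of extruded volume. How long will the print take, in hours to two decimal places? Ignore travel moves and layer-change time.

16.35 hours

Extrusion cross-section: 0.3 × 0.66 → 0.198 mm².
Path length: 402000 mm³ / 0.198 mm² → 2030303 mm.
Time extruding = 2030303 / 34.5 = 58849.4 s.
58849.4 s = 16.35 hours.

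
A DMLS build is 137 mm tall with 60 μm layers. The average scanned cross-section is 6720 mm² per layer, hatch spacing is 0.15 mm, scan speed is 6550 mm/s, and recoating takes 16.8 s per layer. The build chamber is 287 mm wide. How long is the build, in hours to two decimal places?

15.00 hours

Number of layers: 137 / 0.06 → 2284 (rounded up).
Per-layer scan distance: 6720 / 0.15 → 44800 mm.
Laser time per layer: 44800 / 6550 → 6.8397 s.
Layer cycle: 6.8397 + 16.8 → 23.6397 s.
2284 layers × 23.6397 s/layer = 53993.0748 s, i.e. 15.00 hours.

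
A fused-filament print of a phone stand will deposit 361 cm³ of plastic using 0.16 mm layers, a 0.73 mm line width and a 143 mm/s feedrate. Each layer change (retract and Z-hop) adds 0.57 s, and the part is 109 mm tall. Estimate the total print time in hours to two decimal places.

Line area = 0.16 × 0.73 = 0.1168 mm².
Path length: 361000 mm³ / 0.1168 mm² → 3090753.4 mm.
Extrusion time = 3090753.4 / 143, so 21613.7 s.
Number of layers: 109 / 0.16 → 682 (rounded up).
Non-print overhead = 682 × 0.57 = 388.74 s.
Altogether 21613.7 + 388.74 = 22002.44 s, i.e. 6.11 hours.

6.11 hours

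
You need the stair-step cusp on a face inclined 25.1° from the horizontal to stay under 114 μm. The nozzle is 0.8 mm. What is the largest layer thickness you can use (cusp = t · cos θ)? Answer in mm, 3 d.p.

t = h_c / cos θ = 0.114 / 0.9056 = 0.126 mm.

0.126 mm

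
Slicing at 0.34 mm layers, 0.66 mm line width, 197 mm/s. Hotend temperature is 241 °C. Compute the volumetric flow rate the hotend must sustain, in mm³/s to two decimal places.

44.21

Extrusion cross-section = 0.34 × 0.66, so 0.2244 mm².
Volumetric flow = 197 × 0.2244 = 44.21 mm³/s.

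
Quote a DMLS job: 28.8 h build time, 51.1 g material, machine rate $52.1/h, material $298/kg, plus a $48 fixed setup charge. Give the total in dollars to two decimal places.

$1563.71

Machine-time cost = 52.1 × 28.8 = $1500.48.
Material charge = 298 × 51.1/1000 = $15.2278.
Adding setup: 1500.48 + 15.2278 + 48 → 1563.7078 ≈ $1563.71.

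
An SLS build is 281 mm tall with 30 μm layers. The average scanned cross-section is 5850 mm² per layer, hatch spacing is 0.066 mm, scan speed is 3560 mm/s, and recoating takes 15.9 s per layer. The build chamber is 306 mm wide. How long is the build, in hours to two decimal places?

Layer count = ceil(281 / 0.03) = 9367.
Scan path per layer = 5850 / 0.066, so 88636.4 mm.
Scan time per layer: 88636.4 / 3560 → 24.8979 s.
Layer cycle = 24.8979 + 15.9 = 40.7979 s.
Build time = 9367 × 40.7979 = 382153.9293 s = 106.15 hours.

106.15 hours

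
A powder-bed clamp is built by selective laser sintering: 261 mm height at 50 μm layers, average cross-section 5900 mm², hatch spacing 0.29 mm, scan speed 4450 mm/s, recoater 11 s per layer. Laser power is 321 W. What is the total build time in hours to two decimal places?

22.58 hours

Layer count = ceil(261 / 0.05) = 5220.
Scan path per layer = 5900 / 0.29, so 20344.8 mm.
Scan time per layer = 20344.8 / 4450 = 4.5719 s.
Time per layer = 4.5719 + 11 = 15.5719 s.
5220 layers × 15.5719 s/layer = 81285.318 s, i.e. 22.58 hours.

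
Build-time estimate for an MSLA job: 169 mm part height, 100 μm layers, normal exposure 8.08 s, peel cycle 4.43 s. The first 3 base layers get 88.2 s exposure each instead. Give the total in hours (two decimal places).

5.94 hours

Layers = ⌈169/0.1⌉ = 1690.
Burn-in layers = 3 × (88.2 + 4.43) = 277.89 s.
Regular layers: 1687 × (8.08 + 4.43) → 21104.37 s.
Sum: 277.89 + 21104.37 = 21382.26 s → 5.94 hours.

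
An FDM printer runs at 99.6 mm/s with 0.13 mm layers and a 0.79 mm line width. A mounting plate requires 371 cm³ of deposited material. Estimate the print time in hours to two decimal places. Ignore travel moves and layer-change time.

Bead cross-section = 0.13 × 0.79, so 0.1027 mm².
Toolpath length = 371 cm³ / 0.1027 mm² = 371000 / 0.1027 = 3612463.5 mm.
Time extruding: 3612463.5 / 99.6 → 36269.7 s.
36269.7 s = 10.07 hours.

10.07 hours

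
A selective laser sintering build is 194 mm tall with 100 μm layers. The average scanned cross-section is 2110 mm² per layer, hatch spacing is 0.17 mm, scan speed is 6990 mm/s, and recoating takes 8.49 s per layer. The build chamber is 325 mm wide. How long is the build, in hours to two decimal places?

Layer count = ceil(194 / 0.1) = 1940.
Per-layer scan distance = 2110 / 0.17 = 12411.8 mm.
Scan time per layer = 12411.8 / 6990 = 1.7757 s.
Layer cycle: 1.7757 + 8.49 → 10.2657 s.
Total: 1940 × 10.2657 s = 19915.458 s → 5.53 hours.

5.53 hours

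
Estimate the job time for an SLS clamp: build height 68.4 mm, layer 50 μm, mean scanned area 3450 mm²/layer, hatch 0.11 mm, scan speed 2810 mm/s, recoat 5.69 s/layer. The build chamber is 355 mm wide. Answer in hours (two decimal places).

6.40 hours

Number of layers: 68.4 / 0.05 → 1368 (rounded up).
Per-layer scan distance: 3450 / 0.11 → 31363.6 mm.
Laser time per layer: 31363.6 / 2810 → 11.1614 s.
Layer cycle = 11.1614 + 5.69 = 16.8514 s.
1368 layers × 16.8514 s/layer = 23052.7152 s, i.e. 6.40 hours.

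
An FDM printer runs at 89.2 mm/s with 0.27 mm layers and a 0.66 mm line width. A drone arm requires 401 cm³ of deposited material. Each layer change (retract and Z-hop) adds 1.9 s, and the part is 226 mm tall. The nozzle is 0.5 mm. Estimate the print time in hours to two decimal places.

7.45 hours

Extrusion cross-section = 0.27 × 0.66 = 0.1782 mm².
Total extruded path = 401000/0.1782 = 2250280.6 mm.
Extrusion time = 2250280.6 / 89.2, so 25227.4 s.
Number of layers: 226 / 0.27 → 838 (rounded up).
Z-hop total = 838 × 1.9, so 1592.2 s.
Altogether 25227.4 + 1592.2 = 26819.6 s, i.e. 7.45 hours.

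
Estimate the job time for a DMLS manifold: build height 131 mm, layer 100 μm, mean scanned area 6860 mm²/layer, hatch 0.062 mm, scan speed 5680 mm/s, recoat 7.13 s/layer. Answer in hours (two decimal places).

Number of layers: 131 / 0.1 → 1310 (rounded up).
Scan path per layer = 6860 / 0.062, so 110645.2 mm.
Laser time per layer = 110645.2 / 5680, so 19.4798 s.
Per-layer time = 19.4798 + 7.13 = 26.6098 s.
1310 layers × 26.6098 s/layer = 34858.838 s, i.e. 9.68 hours.

9.68 hours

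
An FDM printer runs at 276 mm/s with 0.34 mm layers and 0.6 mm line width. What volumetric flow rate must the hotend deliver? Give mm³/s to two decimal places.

56.30

A = 0.34 × 0.6, so 0.204 mm².
Volumetric flow = 276 × 0.204 = 56.30 mm³/s.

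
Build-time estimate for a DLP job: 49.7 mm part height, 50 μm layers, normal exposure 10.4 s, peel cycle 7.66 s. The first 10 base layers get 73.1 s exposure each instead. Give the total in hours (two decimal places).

Layers = ⌈49.7/0.05⌉ = 994.
Bottom layers = 10 × (73.1 + 7.66) = 807.6 s.
Remaining layers = 984 × (10.4 + 7.66) = 17771.04 s.
Total = 807.6 + 17771.04 = 18578.64 s = 5.16 hours.

5.16 hours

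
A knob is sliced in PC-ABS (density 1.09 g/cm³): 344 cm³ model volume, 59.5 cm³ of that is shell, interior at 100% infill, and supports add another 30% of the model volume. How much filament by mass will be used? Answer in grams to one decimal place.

Volume inside the shell = 344 − 59.5 = 284.5 cm³.
Infill volume = 1.00 × 284.5, so 284.5 cm³.
Support = 0.30 × 344 = 103.2 cm³.
Total printed volume = 59.5 + 284.5 + 103.2, so 447.2 cm³.
Mass = 447.2 × 1.09 = 487.448 g.

487.4 g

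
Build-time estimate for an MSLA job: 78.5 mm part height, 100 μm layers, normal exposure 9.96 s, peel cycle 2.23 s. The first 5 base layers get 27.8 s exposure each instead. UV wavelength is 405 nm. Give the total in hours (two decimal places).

2.68 hours

Layers = ⌈78.5/0.1⌉ = 785.
Bottom layers = 5 × (27.8 + 2.23), so 150.15 s.
Normal layers = 780 × (9.96 + 2.23), so 9508.2 s.
Sum: 150.15 + 9508.2 = 9658.35 s → 2.68 hours.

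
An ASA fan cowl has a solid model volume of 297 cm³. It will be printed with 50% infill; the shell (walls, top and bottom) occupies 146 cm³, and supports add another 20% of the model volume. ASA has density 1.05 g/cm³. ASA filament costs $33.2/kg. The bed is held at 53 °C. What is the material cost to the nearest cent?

Infill region = 297 − 146, so 151 cm³.
Infill volume = 0.50 × 151, so 75.5 cm³.
Support = 0.20 × 297, so 59.4 cm³.
Total printed volume: 146 + 75.5 + 59.4 → 280.9 cm³.
Mass = 280.9 × 1.05, so 294.945 g.
Cost = 294.945 g / 1000 × $33.2/kg = $9.79.

$9.79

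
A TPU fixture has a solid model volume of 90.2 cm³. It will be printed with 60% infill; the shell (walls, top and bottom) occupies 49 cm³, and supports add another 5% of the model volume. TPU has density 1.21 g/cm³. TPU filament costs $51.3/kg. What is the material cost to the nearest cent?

Volume inside the shell = 90.2 − 49, so 41.2 cm³.
Deposited infill: 0.60 × 41.2 → 24.72 cm³.
Support = 0.05 × 90.2 = 4.51 cm³.
Total extruded: 49 + 24.72 + 4.51 → 78.23 cm³.
Mass = 78.23 × 1.21 = 94.6583 g.
At $51.3/kg: 94.6583/1000 × 51.3 = $4.86.

$4.86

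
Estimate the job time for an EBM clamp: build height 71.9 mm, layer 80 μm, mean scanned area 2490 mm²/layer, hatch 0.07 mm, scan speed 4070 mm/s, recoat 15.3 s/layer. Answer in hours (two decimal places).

Layer count = ceil(71.9 / 0.08) = 899.
Per-layer scan distance = 2490 / 0.07, so 35571.4 mm.
Beam time per layer = 35571.4 / 4070 = 8.7399 s.
Time per layer: 8.7399 + 15.3 → 24.0399 s.
Total: 899 × 24.0399 s = 21611.8701 s → 6.00 hours.

6.00 hours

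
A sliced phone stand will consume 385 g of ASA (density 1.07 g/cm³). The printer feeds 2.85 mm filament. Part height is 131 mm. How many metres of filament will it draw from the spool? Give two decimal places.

56.40 m

Volume = 385 g / 1.07 g·cm⁻³ = 359.8131 cm³ = 359813.1 mm³.
A = π r² = π × 1.425² = 6.3794 mm².
L = V/A = 359813.1/6.3794 = 56402.34 mm → 56.40 m.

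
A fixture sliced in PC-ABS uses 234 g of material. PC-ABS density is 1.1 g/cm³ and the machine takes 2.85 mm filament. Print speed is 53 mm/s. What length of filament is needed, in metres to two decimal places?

Volume = 234 g / 1.1 g·cm⁻³ = 212.7273 cm³ = 212727.3 mm³.
Filament cross-section = π × (2.85/2)² = 6.3794 mm².
L = V/A = 212727.3/6.3794 = 33345.97 mm → 33.35 m.

33.35 m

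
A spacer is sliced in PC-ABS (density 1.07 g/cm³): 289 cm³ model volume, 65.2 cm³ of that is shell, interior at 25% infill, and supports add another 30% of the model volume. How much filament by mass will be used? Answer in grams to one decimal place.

Volume inside the shell = 289 − 65.2 = 223.8 cm³.
Deposited infill: 0.25 × 223.8 → 55.95 cm³.
Support = 0.30 × 289, so 86.7 cm³.
Total extruded: 65.2 + 55.95 + 86.7 → 207.85 cm³.
Mass = 207.85 × 1.07, so 222.3995 g.

222.4 g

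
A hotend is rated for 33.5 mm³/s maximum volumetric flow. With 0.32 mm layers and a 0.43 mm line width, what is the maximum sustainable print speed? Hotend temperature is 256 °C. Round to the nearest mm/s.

243 mm/s

Bead cross-section: 0.32 × 0.43 → 0.1376 mm².
v_max = Q/A = 33.5/0.1376 = 243.46 mm/s → 243 mm/s.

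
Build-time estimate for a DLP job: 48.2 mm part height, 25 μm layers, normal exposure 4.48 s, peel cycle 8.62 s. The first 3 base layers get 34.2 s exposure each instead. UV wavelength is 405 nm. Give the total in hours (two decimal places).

Layer count = ceil(48.2 / 0.025) = 1928.
Bottom layers = 3 × (34.2 + 8.62) = 128.46 s.
Remaining layers = 1925 × (4.48 + 8.62) = 25217.5 s.
Total = 128.46 + 25217.5 = 25345.96 s = 7.04 hours.

7.04 hours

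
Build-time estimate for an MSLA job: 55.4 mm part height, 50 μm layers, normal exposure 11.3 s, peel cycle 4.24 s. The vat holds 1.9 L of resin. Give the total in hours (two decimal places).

4.78 hours

Layers = ⌈55.4/0.05⌉ = 1108.
Each layer takes = 11.3 + 4.24, so 15.54 s.
Total = 1108 × 15.54 = 17218.32 s = 4.78 hours.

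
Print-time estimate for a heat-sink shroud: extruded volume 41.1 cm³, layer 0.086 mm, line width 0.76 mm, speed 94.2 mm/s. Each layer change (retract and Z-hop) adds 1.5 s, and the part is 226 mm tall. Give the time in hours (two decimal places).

2.95 hours

Bead cross-section = 0.086 × 0.76 = 0.06536 mm².
Toolpath length = 41.1 cm³ / 0.06536 mm² = 41100 / 0.06536 = 628825 mm.
Extrusion time = 628825 / 94.2 = 6675.4 s.
Number of layers: 226 / 0.086 → 2628 (rounded up).
Non-print overhead = 2628 × 1.5, so 3942 s.
Altogether 6675.4 + 3942 = 10617.4 s, i.e. 2.95 hours.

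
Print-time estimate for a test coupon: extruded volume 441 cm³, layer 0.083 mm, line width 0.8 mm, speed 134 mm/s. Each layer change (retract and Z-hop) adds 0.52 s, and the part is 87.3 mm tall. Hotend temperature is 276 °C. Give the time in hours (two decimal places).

13.92 hours

Extrusion cross-section: 0.083 × 0.8 → 0.0664 mm².
Toolpath length = 441 cm³ / 0.0664 mm² = 441000 / 0.0664 = 6641566.3 mm.
Extrusion time = 6641566.3 / 134, so 49563.9 s.
Layer count = ceil(87.3 / 0.083) = 1052.
Z-hop total = 1052 × 0.52 = 547.04 s.
Total = 49563.9 + 547.04 = 50110.94 s = 13.92 hours.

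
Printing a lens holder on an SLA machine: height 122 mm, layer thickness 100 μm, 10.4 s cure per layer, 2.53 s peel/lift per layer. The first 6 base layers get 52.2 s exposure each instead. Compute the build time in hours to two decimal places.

Layers = ⌈122/0.1⌉ = 1220.
Burn-in layers = 6 × (52.2 + 2.53), so 328.38 s.
Normal layers = 1214 × (10.4 + 2.53), so 15697.02 s.
Total = 328.38 + 15697.02 = 16025.4 s = 4.45 hours.

4.45 hours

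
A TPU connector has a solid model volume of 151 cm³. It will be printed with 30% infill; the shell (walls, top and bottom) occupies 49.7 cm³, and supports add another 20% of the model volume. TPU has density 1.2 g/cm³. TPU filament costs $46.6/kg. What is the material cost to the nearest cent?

$6.17

Volume inside the shell = 151 − 49.7, so 101.3 cm³.
Infill volume = 0.30 × 101.3, so 30.39 cm³.
Support = 0.20 × 151, so 30.2 cm³.
Total printed volume: 49.7 + 30.39 + 30.2 → 110.29 cm³.
Mass = 110.29 × 1.2, so 132.348 g.
At $46.6/kg: 132.348/1000 × 46.6 = $6.17.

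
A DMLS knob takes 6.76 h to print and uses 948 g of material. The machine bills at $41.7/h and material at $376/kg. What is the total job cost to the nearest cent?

Machine cost = 41.7 × 6.76, so $281.892.
Feedstock cost: 376 × 948/1000 → $356.448.
Total = 281.892 + 356.448 = $638.34.

$638.34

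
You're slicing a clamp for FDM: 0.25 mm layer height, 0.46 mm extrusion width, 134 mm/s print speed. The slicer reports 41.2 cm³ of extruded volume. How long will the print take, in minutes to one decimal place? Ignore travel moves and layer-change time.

44.6 minutes

Bead cross-section: 0.25 × 0.46 → 0.115 mm².
Total extruded path = 41200/0.115 = 358260.9 mm.
Time extruding: 358260.9 / 134 → 2673.6 s.
That's 2673.6 s → 44.6 minutes.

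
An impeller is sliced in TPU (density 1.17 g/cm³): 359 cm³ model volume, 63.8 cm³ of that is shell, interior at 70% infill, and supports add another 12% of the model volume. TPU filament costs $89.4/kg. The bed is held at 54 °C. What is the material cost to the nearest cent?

Interior volume: 359 − 63.8 → 295.2 cm³.
Deposited infill = 0.70 × 295.2 = 206.64 cm³.
Support = 0.12 × 359 = 43.08 cm³.
Deposited volume = 63.8 + 206.64 + 43.08 = 313.52 cm³.
Mass = 313.52 × 1.17 = 366.8184 g.
At $89.4/kg: 366.8184/1000 × 89.4 = $32.79.

$32.79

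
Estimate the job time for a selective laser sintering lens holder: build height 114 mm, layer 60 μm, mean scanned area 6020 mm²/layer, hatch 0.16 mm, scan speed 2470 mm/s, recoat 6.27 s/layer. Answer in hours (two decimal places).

Layer count = ceil(114 / 0.06) = 1900.
Hatch length per layer = 6020 / 0.16 = 37625 mm.
Laser time per layer = 37625 / 2470, so 15.2328 s.
Per-layer time = 15.2328 + 6.27, so 21.5028 s.
1900 layers × 21.5028 s/layer = 40855.32 s, i.e. 11.35 hours.

11.35 hours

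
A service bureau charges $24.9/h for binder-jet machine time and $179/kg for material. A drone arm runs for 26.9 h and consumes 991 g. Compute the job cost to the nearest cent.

$847.20

Time charge = 24.9 × 26.9, so $669.81.
Feedstock cost: 179 × 991/1000 → $177.389.
Total = 669.81 + 177.389 = 847.199 ≈ $847.20.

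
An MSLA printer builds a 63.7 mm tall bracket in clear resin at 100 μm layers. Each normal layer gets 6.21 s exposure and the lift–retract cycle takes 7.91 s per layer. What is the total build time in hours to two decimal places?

Number of layers: 63.7 / 0.1 → 637 (rounded up).
Cycle time: 6.21 + 7.91 → 14.12 s.
Build time: 637 × 14.12 s = 8994.44 s, i.e. 2.50 hours.

2.50 hours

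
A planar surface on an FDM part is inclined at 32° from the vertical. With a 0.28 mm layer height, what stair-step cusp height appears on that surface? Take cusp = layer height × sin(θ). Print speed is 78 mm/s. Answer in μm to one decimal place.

148.4 μm

h_c = t·sin θ = 0.28 × 0.5299 = 0.148372 mm (148.4 μm).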